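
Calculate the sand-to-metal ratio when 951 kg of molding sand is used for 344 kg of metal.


Formula: Sand-to-Metal Ratio = W_sand / W_metal
Ratio = 951 kg / 344 kg = 2.7645

Final answer: 2.7645


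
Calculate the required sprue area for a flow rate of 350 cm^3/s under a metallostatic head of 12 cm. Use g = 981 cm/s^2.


Formula: v = sqrt(2*g*h), A = Q/v
Velocity: v = sqrt(2 * 981 * 12) = sqrt(23544) = 153.4405 cm/s
Sprue area: A = Q / v = 350 / 153.4405 = 2.2810 cm^2

Final answer: 2.2810 cm^2


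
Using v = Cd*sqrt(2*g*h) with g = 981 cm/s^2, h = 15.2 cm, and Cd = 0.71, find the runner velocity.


Formula: v = Cd * sqrt(2 * g * h)  (Torricelli with discharge coefficient)
2*g*h = 2 * 981 * 15.2 = 29822.4 cm^2/s^2
sqrt(29822.4) = 172.69163 cm/s
v = 0.71 * 172.69163 = 122.6111 cm/s

Final answer: 122.6111 cm/s


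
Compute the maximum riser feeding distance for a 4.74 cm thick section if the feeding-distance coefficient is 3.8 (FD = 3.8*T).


Formula: FD = 3.8 * T  (riser feeding-distance rule)
FD = 3.8 * 4.74 cm = 18.0120 cm

18.0120 cm


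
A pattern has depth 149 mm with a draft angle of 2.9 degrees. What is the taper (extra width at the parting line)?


Formula: taper = depth * tan(draft_angle)
tan(2.9 deg) = 0.0506578
taper = 149 mm * 0.0506578 = 7.5480 mm

Answer: 7.5480 mm


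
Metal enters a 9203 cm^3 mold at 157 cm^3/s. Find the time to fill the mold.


Formula: t_fill = V_mold / Q_flow
t = 9203 cm^3 / 157 cm^3/s = 58.6178 s

Final answer: 58.6178 s


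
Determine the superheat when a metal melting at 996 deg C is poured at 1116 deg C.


Formula: Superheat = T_pour - T_melt
Superheat = 1116 - 996 = 120 deg C

120 deg C


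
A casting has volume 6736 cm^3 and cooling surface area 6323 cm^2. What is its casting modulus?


Formula: Casting Modulus M = V / A
M = 6736 cm^3 / 6323 cm^2 = 1.0653 cm

1.0653 cm


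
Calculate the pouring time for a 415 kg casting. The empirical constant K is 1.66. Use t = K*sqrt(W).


Formula: t = K * sqrt(W)
sqrt(W) = sqrt(415) = 20.37155
t = 1.66 * 20.37155 = 33.8168 s

33.8168 s


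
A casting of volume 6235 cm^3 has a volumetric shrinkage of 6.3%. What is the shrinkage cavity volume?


Formula: V_shrink = V_casting * shrinkage_pct / 100
V_shrink = 6235 cm^3 * 6.3 / 100 = 392.8050 cm^3

392.8050 cm^3


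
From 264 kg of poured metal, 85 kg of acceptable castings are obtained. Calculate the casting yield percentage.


Formula: Casting Yield = (W_good / W_total) * 100
Yield = (85 kg / 264 kg) * 100 = 32.1970%


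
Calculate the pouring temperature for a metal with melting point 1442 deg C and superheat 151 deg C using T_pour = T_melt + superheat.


Formula: T_pour = T_melt + Superheat
T_pour = 1442 + 151 = 1593 deg C

Final answer: 1593 deg C


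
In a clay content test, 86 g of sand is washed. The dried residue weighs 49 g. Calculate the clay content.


Formula: Clay% = (W_total - W_washed) / W_total * 100
Clay mass = 86 - 49 = 37 g
Clay% = 37 / 86 * 100 = 43.0233%

Final answer: 43.0233%


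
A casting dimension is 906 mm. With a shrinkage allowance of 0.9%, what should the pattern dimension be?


Formula: L_pattern = L_casting * (1 + shrinkage_rate/100)
Shrinkage factor = 1 + 0.9/100 = 1.009
L_pattern = 906 mm * 1.009 = 914.1540 mm

Answer: 914.1540 mm


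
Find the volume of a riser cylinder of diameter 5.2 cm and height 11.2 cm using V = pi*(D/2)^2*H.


Formula: V = pi * (D/2)^2 * H  (cylinder volume)
Radius = D/2 = 5.2/2 = 2.6 cm
V = pi * 2.6^2 * 11.2 = 237.8563 cm^3

Answer: 237.8563 cm^3


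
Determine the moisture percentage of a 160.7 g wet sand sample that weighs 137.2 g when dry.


Formula: MC = (W_wet - W_dry) / W_wet * 100
Water mass = 160.7 - 137.2 = 23.5 g
MC = 23.5 / 160.7 * 100 = 14.6235%

Answer: 14.6235%


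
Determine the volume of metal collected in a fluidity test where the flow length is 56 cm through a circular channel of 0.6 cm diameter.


Formula: V = pi * (d/2)^2 * L  (cylinder volume)
Radius = 0.6/2 = 0.3 cm
V = pi * 0.3^2 * 56 = 15.8336 cm^3

Answer: 15.8336 cm^3


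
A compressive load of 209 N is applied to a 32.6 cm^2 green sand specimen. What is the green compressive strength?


Formula: Compressive Strength = Force / Area
Strength = 209 N / 32.6 cm^2 = 6.4110 N/cm^2

Answer: 6.4110 N/cm^2


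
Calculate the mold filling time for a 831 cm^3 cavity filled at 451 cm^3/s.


Formula: t_fill = V_mold / Q_flow
t = 831 cm^3 / 451 cm^3/s = 1.8426 s


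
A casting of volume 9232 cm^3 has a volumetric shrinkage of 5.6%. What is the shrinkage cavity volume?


Formula: V_shrink = V_casting * shrinkage_pct / 100
V_shrink = 9232 cm^3 * 5.6 / 100 = 516.9920 cm^3

Answer: 516.9920 cm^3


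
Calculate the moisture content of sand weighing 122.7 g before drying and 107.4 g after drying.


Formula: MC = (W_wet - W_dry) / W_wet * 100
Water mass = 122.7 - 107.4 = 15.3 g
MC = 15.3 / 122.7 * 100 = 12.4694%

Answer: 12.4694%


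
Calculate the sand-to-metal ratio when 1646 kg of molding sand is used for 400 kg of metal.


Formula: Sand-to-Metal Ratio = W_sand / W_metal
Ratio = 1646 kg / 400 kg = 4.1150

4.1150


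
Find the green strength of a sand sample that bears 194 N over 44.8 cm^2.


Formula: Compressive Strength = Force / Area
Strength = 194 N / 44.8 cm^2 = 4.3304 N/cm^2

4.3304 N/cm^2


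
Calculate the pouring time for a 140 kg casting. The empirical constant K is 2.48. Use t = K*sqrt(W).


Formula: t = K * sqrt(W)
sqrt(W) = sqrt(140) = 11.83216
t = 2.48 * 11.83216 = 29.3438 s


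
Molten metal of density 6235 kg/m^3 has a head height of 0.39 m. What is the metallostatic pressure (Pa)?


Formula: P = rho * g * h
rho * g = 6235 * 9.81 = 61165.35 N/m^3
P = 61165.35 * 0.39 = 23854.4865 Pa

Answer: 23854.4865 Pa


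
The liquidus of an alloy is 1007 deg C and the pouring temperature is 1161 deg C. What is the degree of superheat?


Formula: Superheat = T_pour - T_melt
Superheat = 1161 - 1007 = 154 deg C


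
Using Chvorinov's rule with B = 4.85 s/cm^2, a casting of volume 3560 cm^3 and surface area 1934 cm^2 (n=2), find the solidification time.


Formula: t_s = B * (V/A)^n  (Chvorinov's rule, n=2)
Modulus M = V/A = 3560/1934 = 1.840745 cm
M^2 = 1.840745^2 = 3.388342 cm^2
t_s = 4.85 * 3.388342 = 16.4335 s

Answer: 16.4335 s


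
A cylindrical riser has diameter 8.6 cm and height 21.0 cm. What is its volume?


Formula: V = pi * (D/2)^2 * H  (cylinder volume)
Radius = D/2 = 8.6/2 = 4.3 cm
V = pi * 4.3^2 * 21.0 = 1219.8490 cm^3


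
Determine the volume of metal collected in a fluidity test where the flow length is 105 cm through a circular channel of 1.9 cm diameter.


Formula: V = pi * (d/2)^2 * L  (cylinder volume)
Radius = 1.9/2 = 0.95 cm
V = pi * 0.95^2 * 105 = 297.7052 cm^3

Answer: 297.7052 cm^3


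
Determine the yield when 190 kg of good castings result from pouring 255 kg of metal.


Formula: Casting Yield = (W_good / W_total) * 100
Yield = (190 kg / 255 kg) * 100 = 74.5098%

Final answer: 74.5098%


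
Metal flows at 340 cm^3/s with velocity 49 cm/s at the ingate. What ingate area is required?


Formula: A_ingate = Q / v  (continuity equation)
A = 340 cm^3/s / 49 cm/s = 6.9388 cm^2

6.9388 cm^2


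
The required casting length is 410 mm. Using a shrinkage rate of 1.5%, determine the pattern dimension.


Formula: L_pattern = L_casting * (1 + shrinkage_rate/100)
Shrinkage factor = 1 + 1.5/100 = 1.015
L_pattern = 410 mm * 1.015 = 416.1500 mm

Final answer: 416.1500 mm


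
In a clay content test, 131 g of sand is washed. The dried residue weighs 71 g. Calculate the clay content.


Formula: Clay% = (W_total - W_washed) / W_total * 100
Clay mass = 131 - 71 = 60 g
Clay% = 60 / 131 * 100 = 45.8015%

Final answer: 45.8015%


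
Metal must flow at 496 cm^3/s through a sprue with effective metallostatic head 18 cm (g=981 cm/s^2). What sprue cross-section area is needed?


Formula: v = sqrt(2*g*h), A = Q/v
Velocity: v = sqrt(2 * 981 * 18) = sqrt(35316) = 187.9255 cm/s
Sprue area: A = Q / v = 496 / 187.9255 = 2.6393 cm^2


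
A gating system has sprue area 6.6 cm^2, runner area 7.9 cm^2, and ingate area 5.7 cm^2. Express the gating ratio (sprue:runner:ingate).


Sprue:Runner:Ingate = 1 : 7.9/6.6 : 5.7/6.6 = 1:1.20:0.86

Answer: 1:1.20:0.86


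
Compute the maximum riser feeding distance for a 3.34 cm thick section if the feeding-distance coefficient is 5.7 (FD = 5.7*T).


Formula: FD = 5.7 * T  (riser feeding-distance rule)
FD = 5.7 * 3.34 cm = 19.0380 cm


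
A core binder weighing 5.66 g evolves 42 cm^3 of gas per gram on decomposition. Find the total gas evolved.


Formula: V_gas = W_binder * gas_evolution_rate
V = 5.66 g * 42 cm^3/g = 237.7200 cm^3

Final answer: 237.7200 cm^3


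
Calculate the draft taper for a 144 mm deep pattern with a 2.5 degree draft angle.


Formula: taper = depth * tan(draft_angle)
tan(2.5 deg) = 0.0436609
taper = 144 mm * 0.0436609 = 6.2872 mm

Answer: 6.2872 mm


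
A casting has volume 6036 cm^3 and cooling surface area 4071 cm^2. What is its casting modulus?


Formula: Casting Modulus M = V / A
M = 6036 cm^3 / 4071 cm^2 = 1.4827 cm

Final answer: 1.4827 cm


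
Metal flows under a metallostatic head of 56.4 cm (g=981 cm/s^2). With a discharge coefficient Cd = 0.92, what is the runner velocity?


Formula: v = Cd * sqrt(2 * g * h)  (Torricelli with discharge coefficient)
2*g*h = 2 * 981 * 56.4 = 110656.8 cm^2/s^2
sqrt(110656.8) = 332.65117 cm/s
v = 0.92 * 332.65117 = 306.0391 cm/s


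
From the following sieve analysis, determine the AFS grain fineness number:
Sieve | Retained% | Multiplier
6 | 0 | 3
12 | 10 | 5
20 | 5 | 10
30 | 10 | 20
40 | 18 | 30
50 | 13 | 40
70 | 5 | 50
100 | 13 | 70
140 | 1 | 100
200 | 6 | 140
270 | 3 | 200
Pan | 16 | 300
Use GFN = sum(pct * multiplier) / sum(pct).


Formula: GFN = sum(pct * multiplier) / sum(pct)
sum(pct * multiplier) = 8860
sum(pct) = 100
GFN = 8860 / 100 = 88.60

Final answer: 88.60


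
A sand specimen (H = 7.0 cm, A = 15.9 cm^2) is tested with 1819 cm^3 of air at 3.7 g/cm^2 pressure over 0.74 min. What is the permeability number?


Formula: Permeability Number P = (V * H) / (p * A * t)
Numerator: V * H = 1819 * 7.0 = 12733.0
Denominator: p * A * t = 3.7 * 15.9 * 0.74 = 43.5342
P = 12733.0 / 43.5342 = 292.4827

Final answer: 292.4827


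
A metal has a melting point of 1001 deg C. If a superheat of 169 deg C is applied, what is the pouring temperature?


Formula: T_pour = T_melt + Superheat
T_pour = 1001 + 169 = 1170 deg C

Answer: 1170 deg C


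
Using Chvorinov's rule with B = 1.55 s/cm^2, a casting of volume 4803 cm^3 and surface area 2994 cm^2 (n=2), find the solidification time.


Formula: t_s = B * (V/A)^n  (Chvorinov's rule, n=2)
Modulus M = V/A = 4803/2994 = 1.604208 cm
M^2 = 1.604208^2 = 2.573483 cm^2
t_s = 1.55 * 2.573483 = 3.9889 s

Answer: 3.9889 s


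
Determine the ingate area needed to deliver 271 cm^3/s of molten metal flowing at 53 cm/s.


Formula: A_ingate = Q / v  (continuity equation)
A = 271 cm^3/s / 53 cm/s = 5.1132 cm^2

5.1132 cm^2


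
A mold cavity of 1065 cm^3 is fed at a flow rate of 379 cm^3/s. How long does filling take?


Formula: t_fill = V_mold / Q_flow
t = 1065 cm^3 / 379 cm^3/s = 2.8100 s

2.8100 s


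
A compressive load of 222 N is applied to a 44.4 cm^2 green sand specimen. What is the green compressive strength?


Formula: Compressive Strength = Force / Area
Strength = 222 N / 44.4 cm^2 = 5.0000 N/cm^2


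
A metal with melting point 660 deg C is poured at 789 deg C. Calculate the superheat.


Formula: Superheat = T_pour - T_melt
Superheat = 789 - 660 = 129 deg C


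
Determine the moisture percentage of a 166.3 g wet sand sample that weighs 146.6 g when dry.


Formula: MC = (W_wet - W_dry) / W_wet * 100
Water mass = 166.3 - 146.6 = 19.7 g
MC = 19.7 / 166.3 * 100 = 11.8461%


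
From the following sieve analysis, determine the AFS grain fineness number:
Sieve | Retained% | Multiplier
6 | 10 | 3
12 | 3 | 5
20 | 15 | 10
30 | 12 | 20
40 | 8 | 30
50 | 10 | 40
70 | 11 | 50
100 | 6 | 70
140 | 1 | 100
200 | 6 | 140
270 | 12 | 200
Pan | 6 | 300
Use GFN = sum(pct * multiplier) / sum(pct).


Formula: GFN = sum(pct * multiplier) / sum(pct)
sum(pct * multiplier) = 7185
sum(pct) = 100
GFN = 7185 / 100 = 71.85

Final answer: 71.85


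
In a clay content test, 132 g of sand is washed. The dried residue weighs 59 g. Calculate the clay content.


Formula: Clay% = (W_total - W_washed) / W_total * 100
Clay mass = 132 - 59 = 73 g
Clay% = 73 / 132 * 100 = 55.3030%


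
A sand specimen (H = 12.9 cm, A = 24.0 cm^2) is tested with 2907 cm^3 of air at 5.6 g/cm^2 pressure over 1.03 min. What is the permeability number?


Formula: Permeability Number P = (V * H) / (p * A * t)
Numerator: V * H = 2907 * 12.9 = 37500.3
Denominator: p * A * t = 5.6 * 24.0 * 1.03 = 138.432
P = 37500.3 / 138.432 = 270.8933

Answer: 270.8933


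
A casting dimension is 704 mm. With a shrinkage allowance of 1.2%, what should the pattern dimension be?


Formula: L_pattern = L_casting * (1 + shrinkage_rate/100)
Shrinkage factor = 1 + 1.2/100 = 1.012
L_pattern = 704 mm * 1.012 = 712.4480 mm

712.4480 mm


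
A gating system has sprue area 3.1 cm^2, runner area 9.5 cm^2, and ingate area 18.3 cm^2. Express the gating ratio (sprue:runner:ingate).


Sprue:Runner:Ingate = 1 : 9.5/3.1 : 18.3/3.1 = 1:3.06:5.90


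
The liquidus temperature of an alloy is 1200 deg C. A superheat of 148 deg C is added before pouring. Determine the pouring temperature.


Formula: T_pour = T_melt + Superheat
T_pour = 1200 + 148 = 1348 deg C


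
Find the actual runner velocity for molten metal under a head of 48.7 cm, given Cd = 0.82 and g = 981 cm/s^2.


Formula: v = Cd * sqrt(2 * g * h)  (Torricelli with discharge coefficient)
2*g*h = 2 * 981 * 48.7 = 95549.4 cm^2/s^2
sqrt(95549.4) = 309.11066 cm/s
v = 0.82 * 309.11066 = 253.4707 cm/s

253.4707 cm/s


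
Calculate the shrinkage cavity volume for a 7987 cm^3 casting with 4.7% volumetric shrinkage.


Formula: V_shrink = V_casting * shrinkage_pct / 100
V_shrink = 7987 cm^3 * 4.7 / 100 = 375.3890 cm^3

375.3890 cm^3


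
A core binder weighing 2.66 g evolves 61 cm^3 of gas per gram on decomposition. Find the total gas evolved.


Formula: V_gas = W_binder * gas_evolution_rate
V = 2.66 g * 61 cm^3/g = 162.2600 cm^3

162.2600 cm^3


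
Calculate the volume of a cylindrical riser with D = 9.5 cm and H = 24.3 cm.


Formula: V = pi * (D/2)^2 * H  (cylinder volume)
Radius = D/2 = 9.5/2 = 4.75 cm
V = pi * 4.75^2 * 24.3 = 1722.4371 cm^3


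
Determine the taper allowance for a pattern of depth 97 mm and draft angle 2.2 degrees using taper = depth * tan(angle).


Formula: taper = depth * tan(draft_angle)
tan(2.2 deg) = 0.0384161
taper = 97 mm * 0.0384161 = 3.7264 mm


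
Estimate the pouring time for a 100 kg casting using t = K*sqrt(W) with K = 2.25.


Formula: t = K * sqrt(W)
sqrt(W) = sqrt(100) = 10.00000
t = 2.25 * 10.00000 = 22.5000 s

22.5000 s


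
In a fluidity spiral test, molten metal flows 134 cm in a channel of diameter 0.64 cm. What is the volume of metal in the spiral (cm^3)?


Formula: V = pi * (d/2)^2 * L  (cylinder volume)
Radius = 0.64/2 = 0.32 cm
V = pi * 0.32^2 * 134 = 43.1077 cm^3

Final answer: 43.1077 cm^3


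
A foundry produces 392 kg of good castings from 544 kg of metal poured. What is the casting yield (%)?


Formula: Casting Yield = (W_good / W_total) * 100
Yield = (392 kg / 544 kg) * 100 = 72.0588%

72.0588%


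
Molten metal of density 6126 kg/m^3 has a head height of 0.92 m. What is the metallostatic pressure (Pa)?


Formula: P = rho * g * h
rho * g = 6126 * 9.81 = 60096.06 N/m^3
P = 60096.06 * 0.92 = 55288.3752 Pa

Answer: 55288.3752 Pa


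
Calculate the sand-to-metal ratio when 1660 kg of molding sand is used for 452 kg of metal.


Formula: Sand-to-Metal Ratio = W_sand / W_metal
Ratio = 1660 kg / 452 kg = 3.6726


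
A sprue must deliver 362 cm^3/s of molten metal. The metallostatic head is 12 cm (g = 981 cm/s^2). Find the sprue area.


Formula: v = sqrt(2*g*h), A = Q/v
Velocity: v = sqrt(2 * 981 * 12) = sqrt(23544) = 153.4405 cm/s
Sprue area: A = Q / v = 362 / 153.4405 = 2.3592 cm^2

Answer: 2.3592 cm^2


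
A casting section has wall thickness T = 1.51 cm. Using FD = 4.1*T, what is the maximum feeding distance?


Formula: FD = 4.1 * T  (riser feeding-distance rule)
FD = 4.1 * 1.51 cm = 6.1910 cm


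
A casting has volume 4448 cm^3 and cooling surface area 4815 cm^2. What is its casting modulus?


Formula: Casting Modulus M = V / A
M = 4448 cm^3 / 4815 cm^2 = 0.9238 cm


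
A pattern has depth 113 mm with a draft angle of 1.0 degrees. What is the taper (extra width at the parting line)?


Formula: taper = depth * tan(draft_angle)
tan(1.0 deg) = 0.0174551
taper = 113 mm * 0.0174551 = 1.9724 mm

Answer: 1.9724 mm


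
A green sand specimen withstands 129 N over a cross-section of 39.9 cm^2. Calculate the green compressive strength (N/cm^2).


Formula: Compressive Strength = Force / Area
Strength = 129 N / 39.9 cm^2 = 3.2331 N/cm^2

Final answer: 3.2331 N/cm^2


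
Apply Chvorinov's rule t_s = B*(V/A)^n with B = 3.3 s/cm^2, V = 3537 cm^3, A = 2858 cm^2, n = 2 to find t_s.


Formula: t_s = B * (V/A)^n  (Chvorinov's rule, n=2)
Modulus M = V/A = 3537/2858 = 1.237579 cm
M^2 = 1.237579^2 = 1.531602 cm^2
t_s = 3.3 * 1.531602 = 5.0543 s

Final answer: 5.0543 s


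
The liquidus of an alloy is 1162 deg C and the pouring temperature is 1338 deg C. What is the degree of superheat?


Formula: Superheat = T_pour - T_melt
Superheat = 1338 - 1162 = 176 deg C

Answer: 176 deg C


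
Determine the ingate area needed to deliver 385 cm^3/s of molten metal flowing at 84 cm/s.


Formula: A_ingate = Q / v  (continuity equation)
A = 385 cm^3/s / 84 cm/s = 4.5833 cm^2


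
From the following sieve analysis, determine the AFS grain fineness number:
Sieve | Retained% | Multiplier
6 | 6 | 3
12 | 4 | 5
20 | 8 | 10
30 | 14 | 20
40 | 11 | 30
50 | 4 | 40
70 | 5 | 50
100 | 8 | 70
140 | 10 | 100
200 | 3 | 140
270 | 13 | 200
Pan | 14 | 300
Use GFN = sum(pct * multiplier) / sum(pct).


Formula: GFN = sum(pct * multiplier) / sum(pct)
sum(pct * multiplier) = 9918
sum(pct) = 100
GFN = 9918 / 100 = 99.18

Answer: 99.18


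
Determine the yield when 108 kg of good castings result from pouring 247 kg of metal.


Formula: Casting Yield = (W_good / W_total) * 100
Yield = (108 kg / 247 kg) * 100 = 43.7247%

Final answer: 43.7247%


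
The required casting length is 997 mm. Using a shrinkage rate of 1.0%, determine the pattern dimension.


Formula: L_pattern = L_casting * (1 + shrinkage_rate/100)
Shrinkage factor = 1 + 1.0/100 = 1.01
L_pattern = 997 mm * 1.01 = 1006.9700 mm

1006.9700 mm


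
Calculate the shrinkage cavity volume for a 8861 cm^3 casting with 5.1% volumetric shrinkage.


Formula: V_shrink = V_casting * shrinkage_pct / 100
V_shrink = 8861 cm^3 * 5.1 / 100 = 451.9110 cm^3

Final answer: 451.9110 cm^3


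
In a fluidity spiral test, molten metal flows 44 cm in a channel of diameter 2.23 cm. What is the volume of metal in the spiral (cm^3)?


Formula: V = pi * (d/2)^2 * L  (cylinder volume)
Radius = 2.23/2 = 1.115 cm
V = pi * 1.115^2 * 44 = 171.8511 cm^3

171.8511 cm^3


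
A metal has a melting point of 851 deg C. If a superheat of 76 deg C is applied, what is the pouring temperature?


Formula: T_pour = T_melt + Superheat
T_pour = 851 + 76 = 927 deg C


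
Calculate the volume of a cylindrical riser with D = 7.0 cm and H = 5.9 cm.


Formula: V = pi * (D/2)^2 * H  (cylinder volume)
Radius = D/2 = 7.0/2 = 3.5 cm
V = pi * 3.5^2 * 5.9 = 227.0586 cm^3

227.0586 cm^3


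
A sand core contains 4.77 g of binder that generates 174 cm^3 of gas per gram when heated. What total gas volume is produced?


Formula: V_gas = W_binder * gas_evolution_rate
V = 4.77 g * 174 cm^3/g = 829.9800 cm^3

Answer: 829.9800 cm^3


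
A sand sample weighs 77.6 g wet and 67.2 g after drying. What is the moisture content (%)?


Formula: MC = (W_wet - W_dry) / W_wet * 100
Water mass = 77.6 - 67.2 = 10.4 g
MC = 10.4 / 77.6 * 100 = 13.4021%

13.4021%


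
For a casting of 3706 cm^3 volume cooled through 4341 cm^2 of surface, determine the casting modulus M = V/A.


Formula: Casting Modulus M = V / A
M = 3706 cm^3 / 4341 cm^2 = 0.8537 cm

0.8537 cm


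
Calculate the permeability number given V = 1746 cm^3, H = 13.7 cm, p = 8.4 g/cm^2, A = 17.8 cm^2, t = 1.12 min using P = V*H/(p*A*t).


Formula: Permeability Number P = (V * H) / (p * A * t)
Numerator: V * H = 1746 * 13.7 = 23920.2
Denominator: p * A * t = 8.4 * 17.8 * 1.12 = 167.4624
P = 23920.2 / 167.4624 = 142.8392

Answer: 142.8392


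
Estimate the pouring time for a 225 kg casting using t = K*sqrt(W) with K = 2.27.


Formula: t = K * sqrt(W)
sqrt(W) = sqrt(225) = 15.00000
t = 2.27 * 15.00000 = 34.0500 s


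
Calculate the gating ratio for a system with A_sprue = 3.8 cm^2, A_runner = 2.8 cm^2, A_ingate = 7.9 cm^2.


Sprue:Runner:Ingate = 1 : 2.8/3.8 : 7.9/3.8 = 1:0.74:2.08


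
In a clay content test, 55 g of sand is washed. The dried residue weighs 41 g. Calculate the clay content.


Formula: Clay% = (W_total - W_washed) / W_total * 100
Clay mass = 55 - 41 = 14 g
Clay% = 14 / 55 * 100 = 25.4545%

Answer: 25.4545%


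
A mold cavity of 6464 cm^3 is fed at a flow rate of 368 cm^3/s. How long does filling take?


Formula: t_fill = V_mold / Q_flow
t = 6464 cm^3 / 368 cm^3/s = 17.5652 s


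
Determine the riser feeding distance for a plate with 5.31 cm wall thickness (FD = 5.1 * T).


Formula: FD = 5.1 * T  (riser feeding-distance rule)
FD = 5.1 * 5.31 cm = 27.0810 cm

Answer: 27.0810 cm


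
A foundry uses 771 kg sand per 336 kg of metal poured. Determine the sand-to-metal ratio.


Formula: Sand-to-Metal Ratio = W_sand / W_metal
Ratio = 771 kg / 336 kg = 2.2946

2.2946


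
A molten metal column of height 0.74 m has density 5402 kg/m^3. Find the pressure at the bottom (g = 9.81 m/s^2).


Formula: P = rho * g * h
rho * g = 5402 * 9.81 = 52993.62 N/m^3
P = 52993.62 * 0.74 = 39215.2788 Pa

Answer: 39215.2788 Pa


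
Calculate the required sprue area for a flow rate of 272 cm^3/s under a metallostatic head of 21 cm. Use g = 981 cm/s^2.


Formula: v = sqrt(2*g*h), A = Q/v
Velocity: v = sqrt(2 * 981 * 21) = sqrt(41202) = 202.9828 cm/s
Sprue area: A = Q / v = 272 / 202.9828 = 1.3400 cm^2

Final answer: 1.3400 cm^2


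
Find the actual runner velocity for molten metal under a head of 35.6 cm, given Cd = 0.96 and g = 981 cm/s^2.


Formula: v = Cd * sqrt(2 * g * h)  (Torricelli with discharge coefficient)
2*g*h = 2 * 981 * 35.6 = 69847.2 cm^2/s^2
sqrt(69847.2) = 264.28621 cm/s
v = 0.96 * 264.28621 = 253.7148 cm/s


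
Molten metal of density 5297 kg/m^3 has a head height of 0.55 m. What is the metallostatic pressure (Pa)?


Formula: P = rho * g * h
rho * g = 5297 * 9.81 = 51963.57 N/m^3
P = 51963.57 * 0.55 = 28579.9635 Pa

28579.9635 Pa


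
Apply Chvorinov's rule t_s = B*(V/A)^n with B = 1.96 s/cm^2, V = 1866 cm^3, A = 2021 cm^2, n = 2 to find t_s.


Formula: t_s = B * (V/A)^n  (Chvorinov's rule, n=2)
Modulus M = V/A = 1866/2021 = 0.923305 cm
M^2 = 0.923305^2 = 0.852492 cm^2
t_s = 1.96 * 0.852492 = 1.6709 s

1.6709 s


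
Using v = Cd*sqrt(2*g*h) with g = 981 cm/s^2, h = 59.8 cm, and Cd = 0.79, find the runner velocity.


Formula: v = Cd * sqrt(2 * g * h)  (Torricelli with discharge coefficient)
2*g*h = 2 * 981 * 59.8 = 117327.6 cm^2/s^2
sqrt(117327.6) = 342.53117 cm/s
v = 0.79 * 342.53117 = 270.5996 cm/s

Final answer: 270.5996 cm/s


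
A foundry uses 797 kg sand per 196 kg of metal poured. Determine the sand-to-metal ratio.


Formula: Sand-to-Metal Ratio = W_sand / W_metal
Ratio = 797 kg / 196 kg = 4.0663


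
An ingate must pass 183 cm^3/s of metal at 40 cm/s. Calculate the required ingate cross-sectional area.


Formula: A_ingate = Q / v  (continuity equation)
A = 183 cm^3/s / 40 cm/s = 4.5750 cm^2

Answer: 4.5750 cm^2


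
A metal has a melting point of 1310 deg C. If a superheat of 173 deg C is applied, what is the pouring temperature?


Formula: T_pour = T_melt + Superheat
T_pour = 1310 + 173 = 1483 deg C

1483 deg C


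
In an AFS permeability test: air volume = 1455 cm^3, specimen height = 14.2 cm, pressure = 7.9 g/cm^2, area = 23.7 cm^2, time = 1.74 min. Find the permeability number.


Formula: Permeability Number P = (V * H) / (p * A * t)
Numerator: V * H = 1455 * 14.2 = 20661.0
Denominator: p * A * t = 7.9 * 23.7 * 1.74 = 325.7802
P = 20661.0 / 325.7802 = 63.4201

Final answer: 63.4201


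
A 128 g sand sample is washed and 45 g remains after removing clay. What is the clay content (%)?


Formula: Clay% = (W_total - W_washed) / W_total * 100
Clay mass = 128 - 45 = 83 g
Clay% = 83 / 128 * 100 = 64.8438%


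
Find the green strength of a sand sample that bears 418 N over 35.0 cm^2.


Formula: Compressive Strength = Force / Area
Strength = 418 N / 35.0 cm^2 = 11.9429 N/cm^2

11.9429 N/cm^2


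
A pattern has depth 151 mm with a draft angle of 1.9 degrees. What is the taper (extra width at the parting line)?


Formula: taper = depth * tan(draft_angle)
tan(1.9 deg) = 0.0331734
taper = 151 mm * 0.0331734 = 5.0092 mm

Answer: 5.0092 mm


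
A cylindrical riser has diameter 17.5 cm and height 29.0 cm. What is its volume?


Formula: V = pi * (D/2)^2 * H  (cylinder volume)
Radius = D/2 = 17.5/2 = 8.75 cm
V = pi * 8.75^2 * 29.0 = 6975.3174 cm^3


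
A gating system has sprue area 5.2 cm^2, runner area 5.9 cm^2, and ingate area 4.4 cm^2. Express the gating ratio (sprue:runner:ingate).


Sprue:Runner:Ingate = 1 : 5.9/5.2 : 4.4/5.2 = 1:1.13:0.85


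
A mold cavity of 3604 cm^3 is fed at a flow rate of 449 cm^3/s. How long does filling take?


Formula: t_fill = V_mold / Q_flow
t = 3604 cm^3 / 449 cm^3/s = 8.0267 s

Answer: 8.0267 s


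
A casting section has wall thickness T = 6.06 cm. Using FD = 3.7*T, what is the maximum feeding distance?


Formula: FD = 3.7 * T  (riser feeding-distance rule)
FD = 3.7 * 6.06 cm = 22.4220 cm

22.4220 cm


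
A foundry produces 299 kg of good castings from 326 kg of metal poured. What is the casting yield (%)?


Formula: Casting Yield = (W_good / W_total) * 100
Yield = (299 kg / 326 kg) * 100 = 91.7178%

Answer: 91.7178%


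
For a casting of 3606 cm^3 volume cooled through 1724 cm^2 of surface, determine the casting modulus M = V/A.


Formula: Casting Modulus M = V / A
M = 3606 cm^3 / 1724 cm^2 = 2.0916 cm

2.0916 cm


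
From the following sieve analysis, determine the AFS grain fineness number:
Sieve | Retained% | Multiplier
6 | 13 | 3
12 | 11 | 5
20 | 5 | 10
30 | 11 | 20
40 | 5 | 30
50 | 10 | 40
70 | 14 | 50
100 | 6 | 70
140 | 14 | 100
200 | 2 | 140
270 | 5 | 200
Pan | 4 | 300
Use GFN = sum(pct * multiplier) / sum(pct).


Formula: GFN = sum(pct * multiplier) / sum(pct)
sum(pct * multiplier) = 5914
sum(pct) = 100
GFN = 5914 / 100 = 59.14


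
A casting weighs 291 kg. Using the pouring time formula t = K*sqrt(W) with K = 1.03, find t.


Formula: t = K * sqrt(W)
sqrt(W) = sqrt(291) = 17.05872
t = 1.03 * 17.05872 = 17.5705 s

17.5705 s


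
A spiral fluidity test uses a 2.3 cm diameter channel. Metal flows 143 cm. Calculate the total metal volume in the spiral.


Formula: V = pi * (d/2)^2 * L  (cylinder volume)
Radius = 2.3/2 = 1.15 cm
V = pi * 1.15^2 * 143 = 594.1301 cm^3

594.1301 cm^3


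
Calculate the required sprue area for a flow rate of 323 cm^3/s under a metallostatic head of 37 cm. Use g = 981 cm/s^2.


Formula: v = sqrt(2*g*h), A = Q/v
Velocity: v = sqrt(2 * 981 * 37) = sqrt(72594) = 269.4327 cm/s
Sprue area: A = Q / v = 323 / 269.4327 = 1.1988 cm^2

1.1988 cm^2


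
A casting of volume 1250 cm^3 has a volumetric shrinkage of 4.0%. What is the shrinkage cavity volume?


Formula: V_shrink = V_casting * shrinkage_pct / 100
V_shrink = 1250 cm^3 * 4.0 / 100 = 50.0000 cm^3


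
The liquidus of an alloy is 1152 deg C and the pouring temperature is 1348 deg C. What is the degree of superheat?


Formula: Superheat = T_pour - T_melt
Superheat = 1348 - 1152 = 196 deg C

196 deg C


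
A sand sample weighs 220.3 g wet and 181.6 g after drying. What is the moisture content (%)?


Formula: MC = (W_wet - W_dry) / W_wet * 100
Water mass = 220.3 - 181.6 = 38.7 g
MC = 38.7 / 220.3 * 100 = 17.5670%

Answer: 17.5670%


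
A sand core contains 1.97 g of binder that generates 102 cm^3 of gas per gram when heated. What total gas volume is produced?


Formula: V_gas = W_binder * gas_evolution_rate
V = 1.97 g * 102 cm^3/g = 200.9400 cm^3

200.9400 cm^3


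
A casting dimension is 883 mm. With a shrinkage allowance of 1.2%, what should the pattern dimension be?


Formula: L_pattern = L_casting * (1 + shrinkage_rate/100)
Shrinkage factor = 1 + 1.2/100 = 1.012
L_pattern = 883 mm * 1.012 = 893.5960 mm

893.5960 mm


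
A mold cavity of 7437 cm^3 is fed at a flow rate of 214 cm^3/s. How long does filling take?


Formula: t_fill = V_mold / Q_flow
t = 7437 cm^3 / 214 cm^3/s = 34.7523 s


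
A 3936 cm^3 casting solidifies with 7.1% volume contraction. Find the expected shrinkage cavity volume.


Formula: V_shrink = V_casting * shrinkage_pct / 100
V_shrink = 3936 cm^3 * 7.1 / 100 = 279.4560 cm^3

279.4560 cm^3


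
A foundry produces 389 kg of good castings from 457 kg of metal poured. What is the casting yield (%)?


Formula: Casting Yield = (W_good / W_total) * 100
Yield = (389 kg / 457 kg) * 100 = 85.1204%


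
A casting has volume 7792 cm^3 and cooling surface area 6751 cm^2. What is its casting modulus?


Formula: Casting Modulus M = V / A
M = 7792 cm^3 / 6751 cm^2 = 1.1542 cm


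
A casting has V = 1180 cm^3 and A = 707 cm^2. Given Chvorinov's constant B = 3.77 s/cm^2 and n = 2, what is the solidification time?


Formula: t_s = B * (V/A)^n  (Chvorinov's rule, n=2)
Modulus M = V/A = 1180/707 = 1.669024 cm
M^2 = 1.669024^2 = 2.785641 cm^2
t_s = 3.77 * 2.785641 = 10.5019 s


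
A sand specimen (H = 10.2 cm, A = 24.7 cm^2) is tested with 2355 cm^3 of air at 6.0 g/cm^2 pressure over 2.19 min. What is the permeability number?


Formula: Permeability Number P = (V * H) / (p * A * t)
Numerator: V * H = 2355 * 10.2 = 24021.0
Denominator: p * A * t = 6.0 * 24.7 * 2.19 = 324.558
P = 24021.0 / 324.558 = 74.0114

Final answer: 74.0114


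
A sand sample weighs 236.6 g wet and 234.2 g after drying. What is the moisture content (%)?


Formula: MC = (W_wet - W_dry) / W_wet * 100
Water mass = 236.6 - 234.2 = 2.4 g
MC = 2.4 / 236.6 * 100 = 1.0144%


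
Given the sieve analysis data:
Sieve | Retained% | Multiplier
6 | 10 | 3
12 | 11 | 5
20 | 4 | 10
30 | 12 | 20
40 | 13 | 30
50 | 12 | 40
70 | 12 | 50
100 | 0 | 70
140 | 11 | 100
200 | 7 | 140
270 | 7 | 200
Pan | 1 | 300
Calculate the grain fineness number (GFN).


Formula: GFN = sum(pct * multiplier) / sum(pct)
sum(pct * multiplier) = 5615
sum(pct) = 100
GFN = 5615 / 100 = 56.15


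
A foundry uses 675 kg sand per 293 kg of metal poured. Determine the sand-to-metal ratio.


Formula: Sand-to-Metal Ratio = W_sand / W_metal
Ratio = 675 kg / 293 kg = 2.3038

2.3038


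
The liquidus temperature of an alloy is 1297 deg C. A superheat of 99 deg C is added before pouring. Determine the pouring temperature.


Formula: T_pour = T_melt + Superheat
T_pour = 1297 + 99 = 1396 deg C


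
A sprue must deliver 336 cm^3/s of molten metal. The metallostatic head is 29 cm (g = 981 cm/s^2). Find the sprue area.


Formula: v = sqrt(2*g*h), A = Q/v
Velocity: v = sqrt(2 * 981 * 29) = sqrt(56898) = 238.5330 cm/s
Sprue area: A = Q / v = 336 / 238.5330 = 1.4086 cm^2


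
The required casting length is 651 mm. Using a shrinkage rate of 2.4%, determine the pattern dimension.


Formula: L_pattern = L_casting * (1 + shrinkage_rate/100)
Shrinkage factor = 1 + 2.4/100 = 1.024
L_pattern = 651 mm * 1.024 = 666.6240 mm


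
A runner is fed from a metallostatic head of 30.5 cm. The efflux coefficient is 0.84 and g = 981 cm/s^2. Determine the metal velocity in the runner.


Formula: v = Cd * sqrt(2 * g * h)  (Torricelli with discharge coefficient)
2*g*h = 2 * 981 * 30.5 = 59841.0 cm^2/s^2
sqrt(59841.0) = 244.62420 cm/s
v = 0.84 * 244.62420 = 205.4843 cm/s

Answer: 205.4843 cm/s


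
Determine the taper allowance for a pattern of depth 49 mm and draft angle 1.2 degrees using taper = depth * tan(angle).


Formula: taper = depth * tan(draft_angle)
tan(1.2 deg) = 0.0209470
taper = 49 mm * 0.0209470 = 1.0264 mm

1.0264 mm


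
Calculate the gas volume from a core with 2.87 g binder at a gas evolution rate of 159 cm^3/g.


Formula: V_gas = W_binder * gas_evolution_rate
V = 2.87 g * 159 cm^3/g = 456.3300 cm^3

456.3300 cm^3


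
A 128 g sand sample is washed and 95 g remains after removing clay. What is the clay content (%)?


Formula: Clay% = (W_total - W_washed) / W_total * 100
Clay mass = 128 - 95 = 33 g
Clay% = 33 / 128 * 100 = 25.7812%

25.7812%


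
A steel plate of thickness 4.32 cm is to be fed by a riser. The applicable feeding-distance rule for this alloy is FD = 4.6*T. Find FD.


Formula: FD = 4.6 * T  (riser feeding-distance rule)
FD = 4.6 * 4.32 cm = 19.8720 cm

Final answer: 19.8720 cm


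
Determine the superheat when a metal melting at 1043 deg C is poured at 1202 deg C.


Formula: Superheat = T_pour - T_melt
Superheat = 1202 - 1043 = 159 deg C


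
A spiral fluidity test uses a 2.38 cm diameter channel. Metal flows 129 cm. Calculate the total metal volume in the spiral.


Formula: V = pi * (d/2)^2 * L  (cylinder volume)
Radius = 2.38/2 = 1.19 cm
V = pi * 1.19^2 * 129 = 573.8964 cm^3

Answer: 573.8964 cm^3


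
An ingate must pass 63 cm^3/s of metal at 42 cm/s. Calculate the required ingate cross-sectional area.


Formula: A_ingate = Q / v  (continuity equation)
A = 63 cm^3/s / 42 cm/s = 1.5000 cm^2

Answer: 1.5000 cm^2


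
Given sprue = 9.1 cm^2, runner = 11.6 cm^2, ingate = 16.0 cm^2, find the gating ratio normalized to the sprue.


Sprue:Runner:Ingate = 1 : 11.6/9.1 : 16.0/9.1 = 1:1.27:1.76

Final answer: 1:1.27:1.76


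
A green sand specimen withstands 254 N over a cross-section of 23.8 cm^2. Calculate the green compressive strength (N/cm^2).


Formula: Compressive Strength = Force / Area
Strength = 254 N / 23.8 cm^2 = 10.6723 N/cm^2

10.6723 N/cm^2


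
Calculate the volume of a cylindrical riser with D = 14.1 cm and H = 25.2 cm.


Formula: V = pi * (D/2)^2 * H  (cylinder volume)
Radius = D/2 = 14.1/2 = 7.05 cm
V = pi * 7.05^2 * 25.2 = 3934.8542 cm^3

Answer: 3934.8542 cm^3


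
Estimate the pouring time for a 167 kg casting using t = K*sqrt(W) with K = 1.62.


Formula: t = K * sqrt(W)
sqrt(W) = sqrt(167) = 12.92285
t = 1.62 * 12.92285 = 20.9350 s


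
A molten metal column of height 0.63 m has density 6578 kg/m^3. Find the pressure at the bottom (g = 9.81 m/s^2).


Formula: P = rho * g * h
rho * g = 6578 * 9.81 = 64530.18 N/m^3
P = 64530.18 * 0.63 = 40654.0134 Pa

40654.0134 Pa


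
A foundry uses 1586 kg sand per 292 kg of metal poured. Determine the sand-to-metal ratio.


Formula: Sand-to-Metal Ratio = W_sand / W_metal
Ratio = 1586 kg / 292 kg = 5.4315

Answer: 5.4315


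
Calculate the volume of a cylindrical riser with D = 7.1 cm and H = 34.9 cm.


Formula: V = pi * (D/2)^2 * H  (cylinder volume)
Radius = D/2 = 7.1/2 = 3.55 cm
V = pi * 3.55^2 * 34.9 = 1381.7581 cm^3

Final answer: 1381.7581 cm^3


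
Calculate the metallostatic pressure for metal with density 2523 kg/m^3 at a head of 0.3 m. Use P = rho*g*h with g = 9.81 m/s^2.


Formula: P = rho * g * h
rho * g = 2523 * 9.81 = 24750.63 N/m^3
P = 24750.63 * 0.3 = 7425.1890 Pa


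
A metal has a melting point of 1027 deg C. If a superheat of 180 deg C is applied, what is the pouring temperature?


Formula: T_pour = T_melt + Superheat
T_pour = 1027 + 180 = 1207 deg C

Final answer: 1207 deg C


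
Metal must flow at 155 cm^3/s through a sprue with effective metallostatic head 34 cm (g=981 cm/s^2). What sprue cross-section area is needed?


Formula: v = sqrt(2*g*h), A = Q/v
Velocity: v = sqrt(2 * 981 * 34) = sqrt(66708) = 258.2789 cm/s
Sprue area: A = Q / v = 155 / 258.2789 = 0.6001 cm^2

Answer: 0.6001 cm^2


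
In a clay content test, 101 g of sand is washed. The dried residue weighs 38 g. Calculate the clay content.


Formula: Clay% = (W_total - W_washed) / W_total * 100
Clay mass = 101 - 38 = 63 g
Clay% = 63 / 101 * 100 = 62.3762%

Answer: 62.3762%


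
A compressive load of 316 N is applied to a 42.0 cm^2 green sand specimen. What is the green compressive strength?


Formula: Compressive Strength = Force / Area
Strength = 316 N / 42.0 cm^2 = 7.5238 N/cm^2

7.5238 N/cm^2


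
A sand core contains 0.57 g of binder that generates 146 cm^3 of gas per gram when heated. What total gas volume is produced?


Formula: V_gas = W_binder * gas_evolution_rate
V = 0.57 g * 146 cm^3/g = 83.2200 cm^3

Final answer: 83.2200 cm^3


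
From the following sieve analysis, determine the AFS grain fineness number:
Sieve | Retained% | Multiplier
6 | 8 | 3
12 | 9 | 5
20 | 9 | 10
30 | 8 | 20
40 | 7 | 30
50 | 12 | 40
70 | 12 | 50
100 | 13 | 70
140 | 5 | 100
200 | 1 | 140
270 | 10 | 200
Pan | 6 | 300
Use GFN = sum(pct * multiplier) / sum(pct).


Formula: GFN = sum(pct * multiplier) / sum(pct)
sum(pct * multiplier) = 6959
sum(pct) = 100
GFN = 6959 / 100 = 69.59

Answer: 69.59


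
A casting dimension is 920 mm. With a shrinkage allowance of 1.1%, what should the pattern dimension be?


Formula: L_pattern = L_casting * (1 + shrinkage_rate/100)
Shrinkage factor = 1 + 1.1/100 = 1.011
L_pattern = 920 mm * 1.011 = 930.1200 mm

930.1200 mm


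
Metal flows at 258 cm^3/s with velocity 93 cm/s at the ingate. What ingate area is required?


Formula: A_ingate = Q / v  (continuity equation)
A = 258 cm^3/s / 93 cm/s = 2.7742 cm^2


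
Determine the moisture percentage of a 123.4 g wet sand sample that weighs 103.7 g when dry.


Formula: MC = (W_wet - W_dry) / W_wet * 100
Water mass = 123.4 - 103.7 = 19.7 g
MC = 19.7 / 123.4 * 100 = 15.9643%


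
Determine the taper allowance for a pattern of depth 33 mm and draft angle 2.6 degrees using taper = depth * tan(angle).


Formula: taper = depth * tan(draft_angle)
tan(2.6 deg) = 0.0454097
taper = 33 mm * 0.0454097 = 1.4985 mm


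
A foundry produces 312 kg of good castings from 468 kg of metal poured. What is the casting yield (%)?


Formula: Casting Yield = (W_good / W_total) * 100
Yield = (312 kg / 468 kg) * 100 = 66.6667%


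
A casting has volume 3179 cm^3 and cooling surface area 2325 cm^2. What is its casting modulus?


Formula: Casting Modulus M = V / A
M = 3179 cm^3 / 2325 cm^2 = 1.3673 cm

1.3673 cm


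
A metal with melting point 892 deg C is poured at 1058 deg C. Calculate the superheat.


Formula: Superheat = T_pour - T_melt
Superheat = 1058 - 892 = 166 deg C

Answer: 166 deg C


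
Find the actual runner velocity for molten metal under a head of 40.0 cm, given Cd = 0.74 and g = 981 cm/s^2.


Formula: v = Cd * sqrt(2 * g * h)  (Torricelli with discharge coefficient)
2*g*h = 2 * 981 * 40.0 = 78480.0 cm^2/s^2
sqrt(78480.0) = 280.14282 cm/s
v = 0.74 * 280.14282 = 207.3057 cm/s


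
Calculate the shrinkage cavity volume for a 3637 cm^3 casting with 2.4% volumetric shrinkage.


Formula: V_shrink = V_casting * shrinkage_pct / 100
V_shrink = 3637 cm^3 * 2.4 / 100 = 87.2880 cm^3


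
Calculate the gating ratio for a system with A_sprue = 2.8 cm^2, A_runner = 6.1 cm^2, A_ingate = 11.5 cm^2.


Sprue:Runner:Ingate = 1 : 6.1/2.8 : 11.5/2.8 = 1:2.18:4.11
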